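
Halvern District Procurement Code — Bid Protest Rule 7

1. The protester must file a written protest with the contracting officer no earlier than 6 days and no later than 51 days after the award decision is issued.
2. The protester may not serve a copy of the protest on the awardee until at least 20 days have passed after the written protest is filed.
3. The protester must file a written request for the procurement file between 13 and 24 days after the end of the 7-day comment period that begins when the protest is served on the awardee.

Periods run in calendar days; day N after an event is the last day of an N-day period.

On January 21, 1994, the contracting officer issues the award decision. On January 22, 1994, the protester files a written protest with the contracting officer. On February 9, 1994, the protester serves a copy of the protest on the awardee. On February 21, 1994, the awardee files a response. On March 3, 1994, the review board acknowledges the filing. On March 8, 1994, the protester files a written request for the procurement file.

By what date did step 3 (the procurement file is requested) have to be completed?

March 12, 1994

The protest is served on the awardee on February 9, 1994; the 7-day comment period therefore ends February 16, 1994, and step 3 runs from that date. The window is 13–24 days after February 16, 1994; it closes on March 12, 1994.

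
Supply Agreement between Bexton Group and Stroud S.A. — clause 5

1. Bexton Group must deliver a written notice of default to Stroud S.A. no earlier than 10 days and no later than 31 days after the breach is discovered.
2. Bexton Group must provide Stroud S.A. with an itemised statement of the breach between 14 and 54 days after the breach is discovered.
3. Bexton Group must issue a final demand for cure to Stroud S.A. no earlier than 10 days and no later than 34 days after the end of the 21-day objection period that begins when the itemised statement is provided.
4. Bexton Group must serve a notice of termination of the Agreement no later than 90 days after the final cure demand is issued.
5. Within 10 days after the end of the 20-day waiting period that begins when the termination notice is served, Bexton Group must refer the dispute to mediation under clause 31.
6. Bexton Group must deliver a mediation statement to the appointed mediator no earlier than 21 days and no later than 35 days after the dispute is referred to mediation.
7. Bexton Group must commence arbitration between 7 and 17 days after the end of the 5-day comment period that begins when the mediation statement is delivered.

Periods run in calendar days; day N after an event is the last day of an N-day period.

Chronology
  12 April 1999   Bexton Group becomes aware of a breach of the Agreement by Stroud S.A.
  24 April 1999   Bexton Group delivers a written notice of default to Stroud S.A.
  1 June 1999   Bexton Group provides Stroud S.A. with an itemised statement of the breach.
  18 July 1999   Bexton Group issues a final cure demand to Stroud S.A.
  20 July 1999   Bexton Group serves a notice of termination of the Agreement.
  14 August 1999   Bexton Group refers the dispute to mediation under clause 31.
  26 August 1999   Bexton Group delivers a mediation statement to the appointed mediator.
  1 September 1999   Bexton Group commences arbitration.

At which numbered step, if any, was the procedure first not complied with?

Step 6

(1) the permitted window runs from 12 April 1999 + 10 = 22 April 1999 to 12 April 1999 + 31 = 13 May 1999; 24 April 1999 falls inside that range.
(2) the permitted window runs from 12 April 1999 + 14 = 26 April 1999 to 12 April 1999 + 54 = 5 June 1999; 1 June 1999 falls inside that range.
(3) the permitted window runs from 22 June 1999 + 10 = 2 July 1999 to 22 June 1999 + 34 = 26 July 1999; done 18 July 1999, which is between those dates.
(4) due by 18 July 1999 + 90 days = 16 October 1999; done 20 July 1999 — timely.
(5) due by 9 August 1999 + 10 days = 19 August 1999; 14 August 1999 is within that limit.
(6) the permitted window runs from 14 August 1999 + 21 = 4 September 1999 to 14 August 1999 + 35 = 18 September 1999; 26 August 1999 is 9 days too early.
The analysis stops there.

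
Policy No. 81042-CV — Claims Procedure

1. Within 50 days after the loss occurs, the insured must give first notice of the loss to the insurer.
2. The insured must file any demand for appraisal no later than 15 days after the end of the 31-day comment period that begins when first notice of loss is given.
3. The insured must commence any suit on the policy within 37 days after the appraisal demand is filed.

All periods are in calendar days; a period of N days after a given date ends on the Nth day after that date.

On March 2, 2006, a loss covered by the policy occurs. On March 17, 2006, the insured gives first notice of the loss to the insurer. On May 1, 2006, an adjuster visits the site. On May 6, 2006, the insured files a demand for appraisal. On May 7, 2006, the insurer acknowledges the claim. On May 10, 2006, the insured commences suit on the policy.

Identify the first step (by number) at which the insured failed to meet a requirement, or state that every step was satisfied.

Step 1 — counting 50 days from March 2, 2006 (when the loss occurs) gives a deadline of April 21, 2006; done March 17, 2006 — timely.
Step 2 — counting 15 days from April 17, 2006 (end of the 31-day comment period, which began when first notice of loss is given on March 17, 2006) gives a deadline of May 2, 2006; done May 6, 2006 — 4 days late.
That is the first point of non-compliance.

Step 2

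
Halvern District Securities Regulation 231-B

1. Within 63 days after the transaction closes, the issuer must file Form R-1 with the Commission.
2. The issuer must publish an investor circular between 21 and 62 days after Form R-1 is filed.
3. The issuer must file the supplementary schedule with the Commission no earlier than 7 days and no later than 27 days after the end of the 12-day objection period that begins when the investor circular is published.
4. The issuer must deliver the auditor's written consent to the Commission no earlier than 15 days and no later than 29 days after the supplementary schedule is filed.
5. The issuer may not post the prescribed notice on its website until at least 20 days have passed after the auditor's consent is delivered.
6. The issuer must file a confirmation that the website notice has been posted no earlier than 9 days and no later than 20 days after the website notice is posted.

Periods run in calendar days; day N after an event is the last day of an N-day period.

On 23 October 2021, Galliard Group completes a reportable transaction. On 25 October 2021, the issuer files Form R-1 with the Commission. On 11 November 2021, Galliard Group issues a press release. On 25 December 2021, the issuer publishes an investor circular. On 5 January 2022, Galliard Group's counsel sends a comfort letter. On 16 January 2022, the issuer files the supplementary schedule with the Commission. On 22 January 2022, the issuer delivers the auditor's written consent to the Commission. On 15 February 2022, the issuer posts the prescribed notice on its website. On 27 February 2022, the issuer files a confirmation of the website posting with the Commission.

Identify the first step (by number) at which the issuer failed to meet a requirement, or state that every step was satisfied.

Step 1: 63 days after 23 October 2021 (when the transaction closes) is 25 December 2021; 25 October 2021 is within that limit.
Step 2: the window is 21–62 days after 25 October 2021 (when Form R-1 is filed), so 15 November 2021 through 26 December 2021; 25 December 2021 falls inside that range.
Step 3: the window is 7–27 days after 6 January 2022 (end of the 12-day objection period, which began when the investor circular is published on 25 December 2021), so 13 January 2022 through 2 February 2022; done 16 January 2022 — within the window.
Step 4: the window is 15–29 days after 16 January 2022 (when the supplementary schedule is filed), so 31 January 2022 through 14 February 2022; done 22 January 2022 — 9 days before the window opened.
The procedure was therefore not followed at step 4.

Step 4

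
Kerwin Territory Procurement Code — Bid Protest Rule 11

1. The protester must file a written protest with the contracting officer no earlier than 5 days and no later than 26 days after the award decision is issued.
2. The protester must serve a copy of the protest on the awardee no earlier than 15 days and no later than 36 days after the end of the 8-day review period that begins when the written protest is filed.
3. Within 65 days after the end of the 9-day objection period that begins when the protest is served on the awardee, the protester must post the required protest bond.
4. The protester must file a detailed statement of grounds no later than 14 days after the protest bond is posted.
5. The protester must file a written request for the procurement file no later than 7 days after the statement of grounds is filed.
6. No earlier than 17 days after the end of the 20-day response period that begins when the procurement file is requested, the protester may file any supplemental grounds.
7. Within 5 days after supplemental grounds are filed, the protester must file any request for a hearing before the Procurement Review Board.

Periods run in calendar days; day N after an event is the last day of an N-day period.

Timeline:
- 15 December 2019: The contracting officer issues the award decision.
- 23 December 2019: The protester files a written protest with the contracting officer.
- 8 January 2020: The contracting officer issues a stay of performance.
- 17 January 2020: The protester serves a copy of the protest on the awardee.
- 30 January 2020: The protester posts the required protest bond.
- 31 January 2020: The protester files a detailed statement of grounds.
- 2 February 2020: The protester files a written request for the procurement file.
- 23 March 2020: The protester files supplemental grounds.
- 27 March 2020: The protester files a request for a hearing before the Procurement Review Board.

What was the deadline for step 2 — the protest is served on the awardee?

5 February 2020

The written protest is filed on 23 December 2019; the 8-day review period therefore ends 31 December 2019, and step 2 runs from that date. The window is 15–36 days after 31 December 2019; it closes on 5 February 2020.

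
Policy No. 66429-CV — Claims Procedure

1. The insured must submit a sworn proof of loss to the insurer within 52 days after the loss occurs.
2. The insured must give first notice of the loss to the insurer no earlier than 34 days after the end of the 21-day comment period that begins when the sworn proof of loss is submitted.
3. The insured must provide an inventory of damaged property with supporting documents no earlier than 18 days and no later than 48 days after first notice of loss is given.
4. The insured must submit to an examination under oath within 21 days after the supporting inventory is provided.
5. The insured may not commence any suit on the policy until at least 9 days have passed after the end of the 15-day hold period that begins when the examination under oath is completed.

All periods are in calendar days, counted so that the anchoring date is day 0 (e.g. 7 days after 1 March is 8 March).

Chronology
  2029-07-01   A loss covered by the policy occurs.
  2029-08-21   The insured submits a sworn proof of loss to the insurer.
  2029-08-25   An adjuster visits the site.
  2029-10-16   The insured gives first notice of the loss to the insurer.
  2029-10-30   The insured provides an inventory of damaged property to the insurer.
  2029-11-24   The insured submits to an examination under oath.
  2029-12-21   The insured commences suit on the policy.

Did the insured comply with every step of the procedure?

Step 1: 52 days after 2029-07-01 (when the loss occurs) is 2029-08-22; done 2029-08-21 — timely.
Step 2: the earliest permitted date is 34 days after 2029-09-11 (end of the 21-day comment period, which began when the sworn proof of loss is submitted on 2029-08-21), i.e. 2029-10-15; done 2029-10-16, after the minimum wait.
Step 3: the window is 18–48 days after 2029-10-16 (when first notice of loss is given), so 2029-11-03 through 2029-12-03; 2029-10-30 is 4 days too early.
No need to go further; step 3 was not satisfied.

No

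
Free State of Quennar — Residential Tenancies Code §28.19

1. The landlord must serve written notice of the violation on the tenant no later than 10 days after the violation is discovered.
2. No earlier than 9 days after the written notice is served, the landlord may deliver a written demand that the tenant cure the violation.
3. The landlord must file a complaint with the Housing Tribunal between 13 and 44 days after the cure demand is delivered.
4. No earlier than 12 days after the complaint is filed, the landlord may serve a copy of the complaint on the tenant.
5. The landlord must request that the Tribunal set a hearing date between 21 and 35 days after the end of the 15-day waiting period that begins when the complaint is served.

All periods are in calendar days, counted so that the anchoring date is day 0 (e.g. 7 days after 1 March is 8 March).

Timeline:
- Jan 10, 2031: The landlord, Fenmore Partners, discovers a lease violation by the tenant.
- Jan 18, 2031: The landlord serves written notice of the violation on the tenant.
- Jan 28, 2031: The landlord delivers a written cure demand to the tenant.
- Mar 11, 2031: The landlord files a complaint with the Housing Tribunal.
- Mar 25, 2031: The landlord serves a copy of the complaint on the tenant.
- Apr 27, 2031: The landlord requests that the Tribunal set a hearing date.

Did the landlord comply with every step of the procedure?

No

Step 1 — counting 10 days from Jan 10, 2031 (when the violation is discovered) gives a deadline of Jan 20, 2031; done Jan 18, 2031 — timely.
Step 2 — must wait 9 days from Jan 18, 2031 (when the written notice is served), so not before Jan 27, 2031; Jan 28, 2031 is on or after that date.
Step 3 — 13 and 44 days from Jan 28, 2031 (when the cure demand is delivered) are Feb 10, 2031 and Mar 13, 2031 respectively; Mar 11, 2031 falls inside that range.
Step 4 — must wait 12 days from Mar 11, 2031 (when the complaint is filed), so not before Mar 23, 2031; done Mar 25, 2031, after the minimum wait.
Step 5 — 21 and 35 days from Apr 9, 2031 (end of the 15-day waiting period, which began when the complaint is served on Mar 25, 2031) are Apr 30, 2031 and May 14, 2031 respectively; done Apr 27, 2031 — 3 days before the window opened.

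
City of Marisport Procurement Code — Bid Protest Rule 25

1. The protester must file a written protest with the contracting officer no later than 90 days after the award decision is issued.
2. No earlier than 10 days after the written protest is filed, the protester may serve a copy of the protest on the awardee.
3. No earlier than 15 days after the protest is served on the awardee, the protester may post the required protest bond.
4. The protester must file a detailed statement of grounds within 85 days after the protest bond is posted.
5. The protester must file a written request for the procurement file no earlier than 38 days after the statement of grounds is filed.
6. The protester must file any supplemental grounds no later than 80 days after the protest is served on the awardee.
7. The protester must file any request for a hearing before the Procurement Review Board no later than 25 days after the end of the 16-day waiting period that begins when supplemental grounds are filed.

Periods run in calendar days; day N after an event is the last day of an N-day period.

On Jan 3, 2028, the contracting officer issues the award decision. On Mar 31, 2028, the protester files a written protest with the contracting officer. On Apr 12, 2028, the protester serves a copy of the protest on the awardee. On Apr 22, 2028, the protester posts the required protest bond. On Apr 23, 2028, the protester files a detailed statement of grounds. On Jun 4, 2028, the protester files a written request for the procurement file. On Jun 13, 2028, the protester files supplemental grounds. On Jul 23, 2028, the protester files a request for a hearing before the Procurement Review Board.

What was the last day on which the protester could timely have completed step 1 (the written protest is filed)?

Step 1 runs from Jan 3, 2028, when the award decision is issued. 90 days after Jan 3, 2028 is Apr 2, 2028.

Apr 2, 2028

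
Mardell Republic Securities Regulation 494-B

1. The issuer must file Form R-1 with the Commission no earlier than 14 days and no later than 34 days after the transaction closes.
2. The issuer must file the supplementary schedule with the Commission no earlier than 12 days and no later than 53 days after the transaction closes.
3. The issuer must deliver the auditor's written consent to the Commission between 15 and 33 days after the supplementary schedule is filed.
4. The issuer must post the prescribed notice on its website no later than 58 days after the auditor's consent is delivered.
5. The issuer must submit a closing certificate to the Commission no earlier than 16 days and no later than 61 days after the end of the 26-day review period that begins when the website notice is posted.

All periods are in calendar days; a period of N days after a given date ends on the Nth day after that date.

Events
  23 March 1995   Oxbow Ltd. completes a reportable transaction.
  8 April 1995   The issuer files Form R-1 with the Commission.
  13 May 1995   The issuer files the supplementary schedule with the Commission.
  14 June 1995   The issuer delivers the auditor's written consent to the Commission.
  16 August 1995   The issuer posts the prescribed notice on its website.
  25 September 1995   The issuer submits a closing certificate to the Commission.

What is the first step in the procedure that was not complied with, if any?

(1) the permitted window runs from 23 March 1995 + 14 = 6 April 1995 to 23 March 1995 + 34 = 26 April 1995; done 8 April 1995, which is between those dates.
(2) the permitted window runs from 23 March 1995 + 12 = 4 April 1995 to 23 March 1995 + 53 = 15 May 1995; 13 May 1995 falls inside that range.
(3) the permitted window runs from 13 May 1995 + 15 = 28 May 1995 to 13 May 1995 + 33 = 15 June 1995; 14 June 1995 falls inside that range.
(4) due by 14 June 1995 + 58 days = 11 August 1995; 16 August 1995 misses that deadline by 5 days.
Later steps need not be reached.

Step 4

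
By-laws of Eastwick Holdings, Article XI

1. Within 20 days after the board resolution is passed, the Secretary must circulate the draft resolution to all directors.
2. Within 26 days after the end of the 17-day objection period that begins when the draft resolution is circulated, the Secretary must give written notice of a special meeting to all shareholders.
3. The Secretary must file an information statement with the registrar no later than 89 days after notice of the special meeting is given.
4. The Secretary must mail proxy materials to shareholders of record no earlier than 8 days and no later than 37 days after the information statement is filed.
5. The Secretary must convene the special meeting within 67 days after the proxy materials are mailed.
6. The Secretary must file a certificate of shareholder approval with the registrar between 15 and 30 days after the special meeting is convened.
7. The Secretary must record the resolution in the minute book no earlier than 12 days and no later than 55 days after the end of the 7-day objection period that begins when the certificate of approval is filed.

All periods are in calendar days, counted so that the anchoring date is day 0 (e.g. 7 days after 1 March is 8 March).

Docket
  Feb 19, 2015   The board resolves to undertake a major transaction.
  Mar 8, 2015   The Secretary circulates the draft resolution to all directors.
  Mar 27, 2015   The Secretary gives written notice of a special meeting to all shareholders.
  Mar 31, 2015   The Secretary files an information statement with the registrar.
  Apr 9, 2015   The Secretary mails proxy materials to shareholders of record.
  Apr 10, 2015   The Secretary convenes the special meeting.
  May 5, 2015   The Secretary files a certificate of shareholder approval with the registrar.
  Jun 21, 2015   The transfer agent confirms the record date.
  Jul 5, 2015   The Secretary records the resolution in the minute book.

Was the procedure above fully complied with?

Step 1 — counting 20 days from Feb 19, 2015 (when the board resolution is passed) gives a deadline of Mar 11, 2015; Mar 8, 2015 is within that limit.
Step 2 — counting 26 days from Mar 25, 2015 (end of the 17-day objection period, which began when the draft resolution is circulated on Mar 8, 2015) gives a deadline of Apr 20, 2015; done Mar 27, 2015 — timely.
Step 3 — counting 89 days from Mar 27, 2015 (when notice of the special meeting is given) gives a deadline of Jun 24, 2015; done Mar 31, 2015 — timely.
Step 4 — 8 and 37 days from Mar 31, 2015 (when the information statement is filed) are Apr 8, 2015 and May 7, 2015 respectively; done Apr 9, 2015 — within the window.
Step 5 — counting 67 days from Apr 9, 2015 (when the proxy materials are mailed) gives a deadline of Jun 15, 2015; completed Apr 10, 2015, before the deadline.
Step 6 — 15 and 30 days from Apr 10, 2015 (when the special meeting is convened) are Apr 25, 2015 and May 10, 2015 respectively; May 5, 2015 falls inside that range.
Step 7 — 12 and 55 days from May 12, 2015 (end of the 7-day objection period, which began when the certificate of approval is filed on May 5, 2015) are May 24, 2015 and Jul 6, 2015 respectively; done Jul 5, 2015, which is between those dates.

Yes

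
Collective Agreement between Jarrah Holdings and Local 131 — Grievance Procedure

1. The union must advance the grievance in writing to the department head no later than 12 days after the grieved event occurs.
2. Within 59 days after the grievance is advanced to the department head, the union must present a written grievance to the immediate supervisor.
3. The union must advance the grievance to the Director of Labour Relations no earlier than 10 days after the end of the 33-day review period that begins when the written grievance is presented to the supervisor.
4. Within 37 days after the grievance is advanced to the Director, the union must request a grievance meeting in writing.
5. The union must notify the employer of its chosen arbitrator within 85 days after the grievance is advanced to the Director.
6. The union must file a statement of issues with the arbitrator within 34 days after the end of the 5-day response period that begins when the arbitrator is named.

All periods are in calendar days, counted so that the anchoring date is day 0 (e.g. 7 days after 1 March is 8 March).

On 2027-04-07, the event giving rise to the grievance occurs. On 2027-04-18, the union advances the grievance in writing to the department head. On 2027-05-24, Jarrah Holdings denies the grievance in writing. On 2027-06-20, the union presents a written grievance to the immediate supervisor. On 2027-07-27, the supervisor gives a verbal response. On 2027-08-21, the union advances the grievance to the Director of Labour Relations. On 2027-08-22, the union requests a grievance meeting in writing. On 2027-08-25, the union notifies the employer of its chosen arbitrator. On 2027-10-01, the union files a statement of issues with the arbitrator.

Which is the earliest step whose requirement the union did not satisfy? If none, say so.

(1) due by 2027-04-07 + 12 days = 2027-04-19; 2027-04-18 is within that limit.
(2) due by 2027-04-18 + 59 days = 2027-06-16; not done until 2027-06-20, 4 days after the deadline.
The analysis stops there.

Step 2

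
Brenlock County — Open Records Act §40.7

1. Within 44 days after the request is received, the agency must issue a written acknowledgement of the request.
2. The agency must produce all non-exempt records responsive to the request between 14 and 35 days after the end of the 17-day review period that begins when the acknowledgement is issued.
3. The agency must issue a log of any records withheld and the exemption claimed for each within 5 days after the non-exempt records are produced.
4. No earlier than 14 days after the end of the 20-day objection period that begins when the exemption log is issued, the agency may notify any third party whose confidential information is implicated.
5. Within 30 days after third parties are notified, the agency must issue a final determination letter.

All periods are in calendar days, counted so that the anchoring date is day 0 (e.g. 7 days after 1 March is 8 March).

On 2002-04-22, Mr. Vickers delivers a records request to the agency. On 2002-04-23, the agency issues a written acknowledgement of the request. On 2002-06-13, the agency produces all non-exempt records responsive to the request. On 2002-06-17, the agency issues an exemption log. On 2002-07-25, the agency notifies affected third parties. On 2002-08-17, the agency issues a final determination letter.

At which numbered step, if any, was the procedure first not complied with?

Step 1: 44 days after 2002-04-22 (when the request is received) is 2002-06-05; 2002-04-23 is within that limit.
Step 2: the window is 14–35 days after 2002-05-10 (end of the 17-day review period, which began when the acknowledgement is issued on 2002-04-23), so 2002-05-24 through 2002-06-14; 2002-06-13 falls inside that range.
Step 3: 5 days after 2002-06-13 (when the non-exempt records are produced) is 2002-06-18; completed 2002-06-17, before the deadline.
Step 4: the earliest permitted date is 14 days after 2002-07-07 (end of the 20-day objection period, which began when the exemption log is issued on 2002-06-17), i.e. 2002-07-21; done 2002-07-25, after the minimum wait.
Step 5: 30 days after 2002-07-25 (when third parties are notified) is 2002-08-24; done 2002-08-17 — timely.

None — every step was satisfied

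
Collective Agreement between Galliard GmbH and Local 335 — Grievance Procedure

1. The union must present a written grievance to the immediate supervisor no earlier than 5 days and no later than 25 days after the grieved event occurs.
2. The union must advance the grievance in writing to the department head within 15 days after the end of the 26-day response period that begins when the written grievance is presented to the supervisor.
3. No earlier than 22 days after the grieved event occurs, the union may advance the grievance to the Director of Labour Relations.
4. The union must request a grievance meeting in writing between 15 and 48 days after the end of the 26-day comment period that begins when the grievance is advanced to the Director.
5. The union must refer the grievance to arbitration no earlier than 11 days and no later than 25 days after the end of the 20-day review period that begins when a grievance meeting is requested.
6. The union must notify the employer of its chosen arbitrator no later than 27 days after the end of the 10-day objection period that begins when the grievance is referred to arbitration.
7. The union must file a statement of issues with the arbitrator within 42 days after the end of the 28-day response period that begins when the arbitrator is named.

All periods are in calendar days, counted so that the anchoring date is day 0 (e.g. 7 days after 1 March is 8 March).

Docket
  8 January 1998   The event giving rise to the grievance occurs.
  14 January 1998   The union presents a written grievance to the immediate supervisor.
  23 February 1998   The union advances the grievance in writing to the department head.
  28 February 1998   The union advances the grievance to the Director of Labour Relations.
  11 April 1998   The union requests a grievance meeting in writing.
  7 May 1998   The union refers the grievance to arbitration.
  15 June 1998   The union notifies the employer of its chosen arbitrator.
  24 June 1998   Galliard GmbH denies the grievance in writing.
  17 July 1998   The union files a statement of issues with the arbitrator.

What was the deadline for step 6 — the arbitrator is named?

13 June 1998

The grievance is referred to arbitration on 7 May 1998; the 10-day objection period therefore ends 17 May 1998, and step 6 runs from that date. 27 days after 17 May 1998 is 13 June 1998.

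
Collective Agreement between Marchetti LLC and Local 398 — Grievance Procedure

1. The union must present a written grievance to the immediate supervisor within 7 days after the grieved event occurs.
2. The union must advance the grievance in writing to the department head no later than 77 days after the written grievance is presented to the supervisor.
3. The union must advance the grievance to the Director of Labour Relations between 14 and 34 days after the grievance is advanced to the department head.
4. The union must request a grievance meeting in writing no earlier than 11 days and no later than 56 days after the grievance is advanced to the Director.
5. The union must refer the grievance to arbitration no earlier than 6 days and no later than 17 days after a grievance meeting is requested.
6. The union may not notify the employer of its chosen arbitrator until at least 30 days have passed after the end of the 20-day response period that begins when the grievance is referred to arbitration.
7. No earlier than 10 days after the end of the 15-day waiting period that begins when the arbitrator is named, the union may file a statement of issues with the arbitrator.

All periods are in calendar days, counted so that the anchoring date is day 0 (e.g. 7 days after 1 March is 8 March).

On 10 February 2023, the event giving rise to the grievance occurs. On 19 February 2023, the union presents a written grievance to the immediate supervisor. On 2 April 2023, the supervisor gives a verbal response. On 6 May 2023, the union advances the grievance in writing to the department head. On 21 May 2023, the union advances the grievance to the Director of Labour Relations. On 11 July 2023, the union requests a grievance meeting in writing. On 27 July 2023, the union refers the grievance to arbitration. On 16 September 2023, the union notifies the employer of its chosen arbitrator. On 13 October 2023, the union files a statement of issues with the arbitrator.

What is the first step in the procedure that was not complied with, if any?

Step 1: 7 days after 10 February 2023 (when the grieved event occurs) is 17 February 2023; done 19 February 2023 — 2 days late.
The procedure was therefore not followed at step 1.

Step 1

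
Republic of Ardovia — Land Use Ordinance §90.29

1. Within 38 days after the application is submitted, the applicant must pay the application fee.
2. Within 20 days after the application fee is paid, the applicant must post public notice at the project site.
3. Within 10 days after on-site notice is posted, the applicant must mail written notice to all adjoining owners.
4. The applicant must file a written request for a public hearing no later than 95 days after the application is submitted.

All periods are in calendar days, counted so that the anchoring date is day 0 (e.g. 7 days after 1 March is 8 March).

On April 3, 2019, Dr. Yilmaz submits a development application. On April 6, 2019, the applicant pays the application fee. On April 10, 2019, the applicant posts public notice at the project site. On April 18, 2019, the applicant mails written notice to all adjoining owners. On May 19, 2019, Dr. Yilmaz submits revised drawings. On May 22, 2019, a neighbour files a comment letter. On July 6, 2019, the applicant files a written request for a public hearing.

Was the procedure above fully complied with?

Yes

(1) due by April 3, 2019 + 38 days = May 11, 2019; done April 6, 2019 — timely.
(2) due by April 6, 2019 + 20 days = April 26, 2019; completed April 10, 2019, before the deadline.
(3) due by April 10, 2019 + 10 days = April 20, 2019; completed April 18, 2019, before the deadline.
(4) due by April 3, 2019 + 95 days = July 7, 2019; done July 6, 2019 — timely.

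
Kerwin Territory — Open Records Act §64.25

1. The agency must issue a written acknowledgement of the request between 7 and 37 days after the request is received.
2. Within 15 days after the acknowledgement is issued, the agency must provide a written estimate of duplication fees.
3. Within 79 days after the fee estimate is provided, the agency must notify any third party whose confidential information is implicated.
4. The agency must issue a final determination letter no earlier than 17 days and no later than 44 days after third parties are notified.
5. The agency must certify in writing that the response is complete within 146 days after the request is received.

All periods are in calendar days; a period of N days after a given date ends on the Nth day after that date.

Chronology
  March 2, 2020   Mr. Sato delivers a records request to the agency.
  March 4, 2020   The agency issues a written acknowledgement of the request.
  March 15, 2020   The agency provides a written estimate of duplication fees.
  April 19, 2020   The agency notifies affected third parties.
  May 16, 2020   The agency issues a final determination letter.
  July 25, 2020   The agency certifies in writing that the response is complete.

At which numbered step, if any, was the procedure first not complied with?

Step 1

(1) the permitted window runs from March 2, 2020 + 7 = March 9, 2020 to March 2, 2020 + 37 = April 8, 2020; March 4, 2020 is 5 days too early.
The procedure was therefore not followed at step 1.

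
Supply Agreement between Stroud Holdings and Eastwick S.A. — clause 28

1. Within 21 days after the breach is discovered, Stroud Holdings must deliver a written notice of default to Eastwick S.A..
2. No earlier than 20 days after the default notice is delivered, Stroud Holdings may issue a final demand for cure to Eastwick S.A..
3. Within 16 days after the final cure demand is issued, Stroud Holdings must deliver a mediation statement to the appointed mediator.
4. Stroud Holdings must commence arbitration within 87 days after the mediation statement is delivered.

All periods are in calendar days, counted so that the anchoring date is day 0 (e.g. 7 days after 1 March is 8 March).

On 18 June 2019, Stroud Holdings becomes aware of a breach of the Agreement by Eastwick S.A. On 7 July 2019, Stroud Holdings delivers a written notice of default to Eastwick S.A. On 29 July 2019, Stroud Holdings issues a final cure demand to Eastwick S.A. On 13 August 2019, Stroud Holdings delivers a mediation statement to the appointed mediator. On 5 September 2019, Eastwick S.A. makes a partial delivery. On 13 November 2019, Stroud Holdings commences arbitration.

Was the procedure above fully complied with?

No

(1) due by 18 June 2019 + 21 days = 9 July 2019; completed 7 July 2019, before the deadline.
(2) permitted from 7 July 2019 + 20 days = 27 July 2019 onward; done 29 July 2019 — permitted.
(3) due by 29 July 2019 + 16 days = 14 August 2019; done 13 August 2019 — timely.
(4) due by 13 August 2019 + 87 days = 8 November 2019; done 13 November 2019 — 5 days late.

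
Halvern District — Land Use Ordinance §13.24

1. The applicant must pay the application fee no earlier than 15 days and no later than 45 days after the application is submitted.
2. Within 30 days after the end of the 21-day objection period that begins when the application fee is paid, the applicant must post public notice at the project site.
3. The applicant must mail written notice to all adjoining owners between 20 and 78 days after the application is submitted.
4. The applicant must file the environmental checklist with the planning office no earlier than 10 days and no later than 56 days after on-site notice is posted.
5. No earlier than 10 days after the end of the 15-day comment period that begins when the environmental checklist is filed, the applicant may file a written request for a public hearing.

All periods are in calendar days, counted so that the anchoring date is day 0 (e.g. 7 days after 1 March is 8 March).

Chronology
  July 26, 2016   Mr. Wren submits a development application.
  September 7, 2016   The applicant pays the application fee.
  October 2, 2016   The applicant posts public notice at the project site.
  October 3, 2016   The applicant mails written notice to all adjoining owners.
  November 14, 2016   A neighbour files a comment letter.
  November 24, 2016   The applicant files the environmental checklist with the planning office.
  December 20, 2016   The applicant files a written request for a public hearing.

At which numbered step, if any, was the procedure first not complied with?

Step 1 — 15 and 45 days from July 26, 2016 (when the application is submitted) are August 10, 2016 and September 9, 2016 respectively; done September 7, 2016 — within the window.
Step 2 — counting 30 days from September 28, 2016 (end of the 21-day objection period, which began when the application fee is paid on September 7, 2016) gives a deadline of October 28, 2016; done October 2, 2016 — timely.
Step 3 — 20 and 78 days from July 26, 2016 (when the application is submitted) are August 15, 2016 and October 12, 2016 respectively; done October 3, 2016, which is between those dates.
Step 4 — 10 and 56 days from October 2, 2016 (when on-site notice is posted) are October 12, 2016 and November 27, 2016 respectively; done November 24, 2016, which is between those dates.
Step 5 — must wait 10 days from December 9, 2016 (end of the 15-day comment period, which began when the environmental checklist is filed on November 24, 2016), so not before December 19, 2016; done December 20, 2016, after the minimum wait.

None — every step was satisfied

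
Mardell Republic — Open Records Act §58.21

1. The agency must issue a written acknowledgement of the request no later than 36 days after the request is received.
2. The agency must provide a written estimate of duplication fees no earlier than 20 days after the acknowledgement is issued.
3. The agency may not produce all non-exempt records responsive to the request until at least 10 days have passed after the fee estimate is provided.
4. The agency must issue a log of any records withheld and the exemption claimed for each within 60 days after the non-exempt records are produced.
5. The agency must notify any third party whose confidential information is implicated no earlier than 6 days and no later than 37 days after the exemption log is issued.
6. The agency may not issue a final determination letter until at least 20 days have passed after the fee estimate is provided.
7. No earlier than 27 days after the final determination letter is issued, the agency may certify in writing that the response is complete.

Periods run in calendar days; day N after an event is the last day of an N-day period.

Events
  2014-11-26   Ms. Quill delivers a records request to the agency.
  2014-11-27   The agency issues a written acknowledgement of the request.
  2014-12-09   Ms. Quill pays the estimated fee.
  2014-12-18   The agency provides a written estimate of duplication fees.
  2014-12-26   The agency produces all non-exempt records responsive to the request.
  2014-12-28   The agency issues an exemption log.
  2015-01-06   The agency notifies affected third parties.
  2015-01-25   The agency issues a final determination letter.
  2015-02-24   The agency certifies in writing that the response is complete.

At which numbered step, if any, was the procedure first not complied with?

Step 3

(1) due by 2014-11-26 + 36 days = 2015-01-01; 2014-11-27 is within that limit.
(2) permitted from 2014-11-27 + 20 days = 2014-12-17 onward; 2014-12-18 is on or after that date.
(3) permitted from 2014-12-18 + 10 days = 2014-12-28 onward; done 2014-12-26 — 2 days too early.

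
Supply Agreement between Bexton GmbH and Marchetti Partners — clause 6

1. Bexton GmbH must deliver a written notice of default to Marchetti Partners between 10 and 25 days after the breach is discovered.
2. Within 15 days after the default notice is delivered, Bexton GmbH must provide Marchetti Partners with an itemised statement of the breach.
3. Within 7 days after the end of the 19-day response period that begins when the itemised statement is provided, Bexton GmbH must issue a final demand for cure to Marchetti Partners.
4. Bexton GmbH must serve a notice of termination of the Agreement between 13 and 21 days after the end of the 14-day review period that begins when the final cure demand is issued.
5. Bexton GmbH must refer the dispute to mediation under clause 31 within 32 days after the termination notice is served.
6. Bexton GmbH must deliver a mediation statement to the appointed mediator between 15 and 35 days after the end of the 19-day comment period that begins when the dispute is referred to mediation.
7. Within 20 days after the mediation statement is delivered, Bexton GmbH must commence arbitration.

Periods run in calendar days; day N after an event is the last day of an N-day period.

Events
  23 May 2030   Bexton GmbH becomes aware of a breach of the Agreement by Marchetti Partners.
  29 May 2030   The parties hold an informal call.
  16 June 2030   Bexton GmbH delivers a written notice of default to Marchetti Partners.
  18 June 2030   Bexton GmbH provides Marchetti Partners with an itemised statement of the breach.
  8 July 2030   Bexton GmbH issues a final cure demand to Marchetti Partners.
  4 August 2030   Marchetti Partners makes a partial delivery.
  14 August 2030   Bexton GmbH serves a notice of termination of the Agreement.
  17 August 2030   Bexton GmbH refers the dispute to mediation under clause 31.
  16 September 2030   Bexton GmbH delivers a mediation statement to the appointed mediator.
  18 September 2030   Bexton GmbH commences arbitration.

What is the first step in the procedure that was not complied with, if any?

(1) the permitted window runs from 23 May 2030 + 10 = 2 June 2030 to 23 May 2030 + 25 = 17 June 2030; 16 June 2030 falls inside that range.
(2) due by 16 June 2030 + 15 days = 1 July 2030; 18 June 2030 is within that limit.
(3) due by 7 July 2030 + 7 days = 14 July 2030; done 8 July 2030 — timely.
(4) the permitted window runs from 22 July 2030 + 13 = 4 August 2030 to 22 July 2030 + 21 = 12 August 2030; 14 August 2030 is 2 days past the end of the window.
The procedure was therefore not followed at step 4.

Step 4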